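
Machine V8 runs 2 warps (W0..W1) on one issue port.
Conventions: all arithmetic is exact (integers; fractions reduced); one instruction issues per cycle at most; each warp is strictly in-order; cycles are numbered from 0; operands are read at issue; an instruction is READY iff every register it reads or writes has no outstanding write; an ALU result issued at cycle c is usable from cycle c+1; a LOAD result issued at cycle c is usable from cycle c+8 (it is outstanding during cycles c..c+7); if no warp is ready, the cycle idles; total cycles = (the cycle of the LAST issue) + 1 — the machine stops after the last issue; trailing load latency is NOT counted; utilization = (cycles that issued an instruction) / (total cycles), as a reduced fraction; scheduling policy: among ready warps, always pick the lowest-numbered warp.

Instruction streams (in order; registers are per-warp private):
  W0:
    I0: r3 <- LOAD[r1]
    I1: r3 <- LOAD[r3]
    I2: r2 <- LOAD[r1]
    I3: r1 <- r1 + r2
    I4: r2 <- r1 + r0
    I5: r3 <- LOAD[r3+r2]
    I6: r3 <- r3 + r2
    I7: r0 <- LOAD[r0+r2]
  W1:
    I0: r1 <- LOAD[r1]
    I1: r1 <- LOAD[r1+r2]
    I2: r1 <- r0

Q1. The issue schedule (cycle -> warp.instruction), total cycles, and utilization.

cycle 0: W0.I0
cycle 1: W1.I0
cycle 2: idle
cycle 3: idle
cycle 4: idle
cycle 5: idle
cycle 6: idle
cycle 7: idle
cycle 8: W0.I1
cycle 9: W0.I2
cycle 10: W1.I1
cycle 11: idle
cycle 12: idle
cycle 13: idle
cycle 14: idle
cycle 15: idle
cycle 16: idle
cycle 17: W0.I3
cycle 18: W0.I4
cycle 19: W0.I5
cycle 20: W1.I2
cycle 21: idle
cycle 22: idle
cycle 23: idle
cycle 24: idle
cycle 25: idle
cycle 26: idle
cycle 27: W0.I6
cycle 28: W0.I7

Answer: 29 cycles, utilization 11/29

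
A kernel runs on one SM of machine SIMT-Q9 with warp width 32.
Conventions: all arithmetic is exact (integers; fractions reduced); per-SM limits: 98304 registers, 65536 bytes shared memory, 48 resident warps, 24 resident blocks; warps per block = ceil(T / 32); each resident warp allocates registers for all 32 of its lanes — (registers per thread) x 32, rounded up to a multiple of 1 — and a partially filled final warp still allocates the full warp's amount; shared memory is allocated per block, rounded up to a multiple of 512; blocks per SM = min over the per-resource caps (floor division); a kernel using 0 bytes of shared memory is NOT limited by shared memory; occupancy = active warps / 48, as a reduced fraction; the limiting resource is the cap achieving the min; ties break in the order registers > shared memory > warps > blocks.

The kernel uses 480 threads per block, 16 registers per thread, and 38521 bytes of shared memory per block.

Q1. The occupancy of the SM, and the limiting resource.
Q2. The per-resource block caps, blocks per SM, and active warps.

Answer: occupancy 5/16, limited by shared memory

registers: 12 blocks
shared memory: 1 block
warps: 3 blocks
blocks: 24 blocks

Answer: 1 block, 15 active warps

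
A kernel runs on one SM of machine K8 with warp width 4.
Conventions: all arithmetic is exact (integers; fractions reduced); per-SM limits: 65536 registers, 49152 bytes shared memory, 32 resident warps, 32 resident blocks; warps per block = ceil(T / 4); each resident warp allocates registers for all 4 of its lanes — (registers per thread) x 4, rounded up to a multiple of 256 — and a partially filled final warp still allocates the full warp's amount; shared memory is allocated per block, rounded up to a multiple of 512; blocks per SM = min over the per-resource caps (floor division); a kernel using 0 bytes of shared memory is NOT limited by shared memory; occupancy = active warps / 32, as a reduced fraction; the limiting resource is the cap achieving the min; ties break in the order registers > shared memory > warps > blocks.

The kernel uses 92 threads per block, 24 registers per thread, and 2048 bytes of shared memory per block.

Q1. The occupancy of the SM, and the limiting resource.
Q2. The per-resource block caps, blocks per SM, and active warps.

Answer: occupancy 23/32, limited by warps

registers: 11 blocks
shared memory: 24 blocks
warps: 1 block
blocks: 32 blocks

Answer: 1 block, 23 active warps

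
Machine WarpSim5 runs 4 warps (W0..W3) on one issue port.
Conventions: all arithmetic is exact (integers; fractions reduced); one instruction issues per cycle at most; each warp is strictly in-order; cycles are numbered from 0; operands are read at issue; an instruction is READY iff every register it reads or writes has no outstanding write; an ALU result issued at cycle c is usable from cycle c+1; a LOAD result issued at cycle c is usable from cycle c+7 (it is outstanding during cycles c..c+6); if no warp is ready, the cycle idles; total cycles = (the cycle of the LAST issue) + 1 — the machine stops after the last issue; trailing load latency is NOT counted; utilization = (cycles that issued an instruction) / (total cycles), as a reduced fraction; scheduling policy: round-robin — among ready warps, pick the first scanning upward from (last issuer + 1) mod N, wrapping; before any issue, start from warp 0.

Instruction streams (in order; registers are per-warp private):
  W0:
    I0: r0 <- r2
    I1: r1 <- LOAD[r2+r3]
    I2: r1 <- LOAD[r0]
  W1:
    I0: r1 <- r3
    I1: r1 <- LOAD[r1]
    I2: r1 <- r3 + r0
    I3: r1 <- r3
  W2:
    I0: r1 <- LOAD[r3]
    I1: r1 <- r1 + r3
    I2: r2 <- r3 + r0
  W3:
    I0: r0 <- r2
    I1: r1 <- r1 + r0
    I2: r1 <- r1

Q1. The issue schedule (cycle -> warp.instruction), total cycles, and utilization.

cycle 0: W0.I0
cycle 1: W1.I0
cycle 2: W2.I0
cycle 3: W3.I0
cycle 4: W0.I1
cycle 5: W1.I1
cycle 6: W3.I1
cycle 7: W3.I2
cycle 8: idle
cycle 9: W2.I1
cycle 10: W2.I2
cycle 11: W0.I2
cycle 12: W1.I2
cycle 13: W1.I3

Answer: 14 cycles, utilization 13/14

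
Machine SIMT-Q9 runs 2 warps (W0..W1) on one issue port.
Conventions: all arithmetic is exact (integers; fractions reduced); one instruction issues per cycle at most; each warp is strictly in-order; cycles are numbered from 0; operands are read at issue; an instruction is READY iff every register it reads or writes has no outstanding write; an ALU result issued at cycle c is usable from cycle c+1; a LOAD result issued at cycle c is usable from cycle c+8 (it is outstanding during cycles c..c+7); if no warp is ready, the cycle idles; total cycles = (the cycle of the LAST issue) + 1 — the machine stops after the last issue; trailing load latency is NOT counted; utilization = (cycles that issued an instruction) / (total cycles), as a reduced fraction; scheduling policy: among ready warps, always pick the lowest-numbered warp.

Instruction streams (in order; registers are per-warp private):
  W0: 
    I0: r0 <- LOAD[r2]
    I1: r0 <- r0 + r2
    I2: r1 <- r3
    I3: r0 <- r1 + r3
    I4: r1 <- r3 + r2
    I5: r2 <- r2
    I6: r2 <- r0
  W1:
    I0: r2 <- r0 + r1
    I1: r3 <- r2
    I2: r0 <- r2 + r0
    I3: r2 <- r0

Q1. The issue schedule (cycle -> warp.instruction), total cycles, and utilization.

cycle 0: W0.I0
cycle 1: W1.I0
cycle 2: W1.I1
cycle 3: W1.I2
cycle 4: W1.I3
cycle 5: idle
cycle 6: idle
cycle 7: idle
cycle 8: W0.I1
cycle 9: W0.I2
cycle 10: W0.I3
cycle 11: W0.I4
cycle 12: W0.I5
cycle 13: W0.I6

Answer: 14 cycles, utilization 11/14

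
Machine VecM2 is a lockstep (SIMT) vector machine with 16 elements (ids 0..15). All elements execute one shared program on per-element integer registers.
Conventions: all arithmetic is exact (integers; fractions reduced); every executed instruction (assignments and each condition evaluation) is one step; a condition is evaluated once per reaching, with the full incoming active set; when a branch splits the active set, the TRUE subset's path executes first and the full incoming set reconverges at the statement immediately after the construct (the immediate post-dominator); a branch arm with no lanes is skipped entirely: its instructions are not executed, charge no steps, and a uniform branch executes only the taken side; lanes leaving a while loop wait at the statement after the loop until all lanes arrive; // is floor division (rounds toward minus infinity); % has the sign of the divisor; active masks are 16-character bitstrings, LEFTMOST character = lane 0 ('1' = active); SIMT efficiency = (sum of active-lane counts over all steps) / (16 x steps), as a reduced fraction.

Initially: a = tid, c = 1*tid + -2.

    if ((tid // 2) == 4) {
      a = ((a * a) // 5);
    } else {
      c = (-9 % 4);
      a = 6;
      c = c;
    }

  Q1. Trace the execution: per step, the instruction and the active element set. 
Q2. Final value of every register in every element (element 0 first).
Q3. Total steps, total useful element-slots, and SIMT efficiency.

step 0: eval ((tid // 2) == 4)       1111111111111111
step 1: a <- ((a * a) // 5)          0000000011000000
step 2: c <- (-9 % 4)                1111111100111111
step 3: a <- 6                       1111111100111111
step 4: c <- c                       1111111100111111

Answer: 5 steps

a: 6,6,6,6,6,6,6,6,12,16,6,6,6,6,6,6
c: 3,3,3,3,3,3,3,3,6,7,3,3,3,3,3,3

steps = 5; useful = 60; efficiency = 60/80 = 3/4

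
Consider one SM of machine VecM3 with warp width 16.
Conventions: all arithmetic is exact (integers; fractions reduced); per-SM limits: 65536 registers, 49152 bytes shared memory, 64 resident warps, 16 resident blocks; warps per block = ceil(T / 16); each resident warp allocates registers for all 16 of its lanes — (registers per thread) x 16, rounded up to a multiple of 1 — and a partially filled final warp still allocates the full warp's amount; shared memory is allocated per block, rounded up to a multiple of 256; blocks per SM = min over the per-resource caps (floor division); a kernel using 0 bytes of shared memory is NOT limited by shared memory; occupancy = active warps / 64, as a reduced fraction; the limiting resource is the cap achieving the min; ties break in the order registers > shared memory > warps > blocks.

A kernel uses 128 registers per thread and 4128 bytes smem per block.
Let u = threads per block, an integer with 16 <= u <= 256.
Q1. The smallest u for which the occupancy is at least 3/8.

Answer: u = 33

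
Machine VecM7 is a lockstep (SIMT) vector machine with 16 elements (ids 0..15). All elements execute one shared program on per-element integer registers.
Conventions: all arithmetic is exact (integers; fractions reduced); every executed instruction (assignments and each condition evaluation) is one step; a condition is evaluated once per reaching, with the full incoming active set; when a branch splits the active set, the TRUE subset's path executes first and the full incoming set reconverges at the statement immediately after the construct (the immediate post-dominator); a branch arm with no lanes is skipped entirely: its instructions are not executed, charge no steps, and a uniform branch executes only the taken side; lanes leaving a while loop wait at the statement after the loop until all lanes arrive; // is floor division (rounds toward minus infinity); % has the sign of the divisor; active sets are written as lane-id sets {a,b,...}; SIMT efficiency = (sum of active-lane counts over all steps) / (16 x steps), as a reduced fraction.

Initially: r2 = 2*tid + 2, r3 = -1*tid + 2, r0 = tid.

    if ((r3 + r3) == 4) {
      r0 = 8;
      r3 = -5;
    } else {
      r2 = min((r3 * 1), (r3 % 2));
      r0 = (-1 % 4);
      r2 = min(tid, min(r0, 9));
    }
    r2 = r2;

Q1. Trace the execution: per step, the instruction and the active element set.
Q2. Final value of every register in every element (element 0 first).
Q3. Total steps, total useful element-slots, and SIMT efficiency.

step 0: eval ((r3 + r3) == 4)        {0,1,2,3,4,5,6,7,8,9,10,11,12,13,14,15}
step 1: r0 <- 8                      {0}
step 2: r3 <- -5                     {0}
step 3: r2 <- min((r3 * 1), (r3 % 2)) {1,2,3,4,5,6,7,8,9,10,11,12,13,14,15}
step 4: r0 <- (-1 % 4)               {1,2,3,4,5,6,7,8,9,10,11,12,13,14,15}
step 5: r2 <- min(tid, min(r0, 9))   {1,2,3,4,5,6,7,8,9,10,11,12,13,14,15}
step 6: r2 <- r2                     {0,1,2,3,4,5,6,7,8,9,10,11,12,13,14,15}

Answer: 7 steps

r2: 2,1,2,3,3,3,3,3,3,3,3,3,3,3,3,3
r3: -5,1,0,-1,-2,-3,-4,-5,-6,-7,-8,-9,-10,-11,-12,-13
r0: 8,3,3,3,3,3,3,3,3,3,3,3,3,3,3,3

steps = 7; useful = 79; efficiency = 79/112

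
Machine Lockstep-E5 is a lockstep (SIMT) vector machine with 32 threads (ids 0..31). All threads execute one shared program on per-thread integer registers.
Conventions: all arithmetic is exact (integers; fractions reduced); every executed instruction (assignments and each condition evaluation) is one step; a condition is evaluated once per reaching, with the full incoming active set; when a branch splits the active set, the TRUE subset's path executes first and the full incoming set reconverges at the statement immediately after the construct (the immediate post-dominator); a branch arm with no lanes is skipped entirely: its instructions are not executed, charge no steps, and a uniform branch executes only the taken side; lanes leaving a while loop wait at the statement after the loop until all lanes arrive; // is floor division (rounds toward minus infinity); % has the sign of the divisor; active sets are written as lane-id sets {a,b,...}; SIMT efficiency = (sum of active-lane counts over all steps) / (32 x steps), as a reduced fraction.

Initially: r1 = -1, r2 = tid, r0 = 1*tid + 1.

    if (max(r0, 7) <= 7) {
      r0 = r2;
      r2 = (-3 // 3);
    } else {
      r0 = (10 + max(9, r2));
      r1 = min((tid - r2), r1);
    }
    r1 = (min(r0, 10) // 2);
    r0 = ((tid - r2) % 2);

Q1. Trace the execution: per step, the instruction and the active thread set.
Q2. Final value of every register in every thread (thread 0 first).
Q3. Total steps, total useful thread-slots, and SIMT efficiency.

step 0: eval (max(r0, 7) <= 7)       {0,1,2,3,4,5,6,7,8,9,10,11,12,13,14,15,16,17,18,19,20,21,22,23,24,25,26,27,28,29,30,31}
step 1: r0 <- r2                     {0,1,2,3,4,5,6}
step 2: r2 <- (-3 // 3)              {0,1,2,3,4,5,6}
step 3: r0 <- (10 + max(9, r2))      {7,8,9,10,11,12,13,14,15,16,17,18,19,20,21,22,23,24,25,26,27,28,29,30,31}
step 4: r1 <- min((tid - r2), r1)    {7,8,9,10,11,12,13,14,15,16,17,18,19,20,21,22,23,24,25,26,27,28,29,30,31}
step 5: r1 <- (min(r0, 10) // 2)     {0,1,2,3,4,5,6,7,8,9,10,11,12,13,14,15,16,17,18,19,20,21,22,23,24,25,26,27,28,29,30,31}
step 6: r0 <- ((tid - r2) % 2)       {0,1,2,3,4,5,6,7,8,9,10,11,12,13,14,15,16,17,18,19,20,21,22,23,24,25,26,27,28,29,30,31}

Answer: 7 steps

r1: 0,0,1,1,2,2,3,5,5,5,5,5,5,5,5,5,5,5,5,5,5,5,5,5,5,5,5,5,5,5,5,5
r2: -1,-1,-1,-1,-1,-1,-1,7,8,9,10,11,12,13,14,15,16,17,18,19,20,21,22,23,24,25,26,27,28,29,30,31
r0: 1,0,1,0,1,0,1,0,0,0,0,0,0,0,0,0,0,0,0,0,0,0,0,0,0,0,0,0,0,0,0,0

steps = 7; useful = 160; efficiency = 160/224 = 5/7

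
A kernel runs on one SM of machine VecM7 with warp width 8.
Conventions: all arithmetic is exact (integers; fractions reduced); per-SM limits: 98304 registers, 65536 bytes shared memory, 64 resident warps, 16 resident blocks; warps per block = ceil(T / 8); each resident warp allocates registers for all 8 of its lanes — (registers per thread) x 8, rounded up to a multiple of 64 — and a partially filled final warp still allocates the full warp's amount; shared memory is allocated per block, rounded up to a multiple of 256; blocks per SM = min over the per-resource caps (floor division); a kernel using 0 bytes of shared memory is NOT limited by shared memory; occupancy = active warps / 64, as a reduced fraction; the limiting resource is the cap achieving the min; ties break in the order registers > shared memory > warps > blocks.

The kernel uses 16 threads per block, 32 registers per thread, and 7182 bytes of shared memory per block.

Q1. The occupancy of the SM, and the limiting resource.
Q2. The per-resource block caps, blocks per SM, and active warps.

Answer: occupancy 1/4, limited by shared memory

registers: 192 blocks
shared memory: 8 blocks
warps: 32 blocks
blocks: 16 blocks

Answer: 8 blocks, 16 active warps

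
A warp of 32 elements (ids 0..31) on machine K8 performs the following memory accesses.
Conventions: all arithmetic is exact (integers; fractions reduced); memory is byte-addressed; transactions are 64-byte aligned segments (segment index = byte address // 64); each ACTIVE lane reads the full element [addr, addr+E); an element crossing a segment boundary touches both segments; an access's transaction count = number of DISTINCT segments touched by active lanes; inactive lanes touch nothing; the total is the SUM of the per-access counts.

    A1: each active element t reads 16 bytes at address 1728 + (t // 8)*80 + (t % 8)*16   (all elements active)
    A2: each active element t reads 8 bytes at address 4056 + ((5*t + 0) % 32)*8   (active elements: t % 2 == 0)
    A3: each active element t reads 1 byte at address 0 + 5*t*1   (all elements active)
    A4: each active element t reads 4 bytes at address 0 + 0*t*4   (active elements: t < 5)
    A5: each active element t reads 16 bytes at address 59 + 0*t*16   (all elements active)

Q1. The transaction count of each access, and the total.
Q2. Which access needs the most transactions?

A1: 6 transactions
A2: 5 transactions
A3: 3 transactions
A4: 1 transaction
A5: 2 transactions

Answer: 6,5,3,1,2; total 17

Answer: A1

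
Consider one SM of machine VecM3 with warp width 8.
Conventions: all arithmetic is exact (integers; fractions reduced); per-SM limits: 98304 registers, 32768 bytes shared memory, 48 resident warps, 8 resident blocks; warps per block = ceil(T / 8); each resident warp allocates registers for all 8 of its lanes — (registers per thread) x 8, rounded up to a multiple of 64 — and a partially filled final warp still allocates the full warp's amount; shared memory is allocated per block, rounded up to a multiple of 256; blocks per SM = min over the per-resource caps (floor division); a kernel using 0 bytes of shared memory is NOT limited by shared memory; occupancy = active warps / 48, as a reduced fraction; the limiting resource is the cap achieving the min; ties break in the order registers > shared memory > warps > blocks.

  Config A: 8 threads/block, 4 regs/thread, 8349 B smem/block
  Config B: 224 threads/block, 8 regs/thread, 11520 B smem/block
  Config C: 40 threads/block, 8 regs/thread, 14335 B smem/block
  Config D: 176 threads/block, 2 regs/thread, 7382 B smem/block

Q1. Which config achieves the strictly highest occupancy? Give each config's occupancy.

occupancies: A 1/16, B 7/12, C 5/24, D 11/12

Answer: D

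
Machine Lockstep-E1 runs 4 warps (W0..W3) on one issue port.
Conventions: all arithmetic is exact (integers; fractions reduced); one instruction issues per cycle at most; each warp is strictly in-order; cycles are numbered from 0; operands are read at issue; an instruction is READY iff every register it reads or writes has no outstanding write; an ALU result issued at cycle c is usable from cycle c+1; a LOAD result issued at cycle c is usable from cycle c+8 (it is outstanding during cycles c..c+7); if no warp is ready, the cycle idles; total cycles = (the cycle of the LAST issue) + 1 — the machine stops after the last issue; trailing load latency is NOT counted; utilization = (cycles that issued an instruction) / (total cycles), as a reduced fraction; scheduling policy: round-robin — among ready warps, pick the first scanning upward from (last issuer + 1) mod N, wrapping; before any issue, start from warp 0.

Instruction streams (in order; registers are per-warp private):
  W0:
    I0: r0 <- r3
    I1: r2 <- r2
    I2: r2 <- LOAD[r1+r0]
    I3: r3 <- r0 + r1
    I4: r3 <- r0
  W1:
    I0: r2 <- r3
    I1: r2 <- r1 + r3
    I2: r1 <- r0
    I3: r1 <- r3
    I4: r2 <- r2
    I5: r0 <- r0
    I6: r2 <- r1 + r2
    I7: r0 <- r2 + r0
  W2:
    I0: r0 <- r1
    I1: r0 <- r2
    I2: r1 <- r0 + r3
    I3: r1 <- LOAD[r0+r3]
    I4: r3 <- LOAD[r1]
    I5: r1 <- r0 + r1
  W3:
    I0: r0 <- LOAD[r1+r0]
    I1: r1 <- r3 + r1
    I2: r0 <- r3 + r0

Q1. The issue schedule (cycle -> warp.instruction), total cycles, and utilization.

cycle 0: W0.I0
cycle 1: W1.I0
cycle 2: W2.I0
cycle 3: W3.I0
cycle 4: W0.I1
cycle 5: W1.I1
cycle 6: W2.I1
cycle 7: W3.I1
cycle 8: W0.I2
cycle 9: W1.I2
cycle 10: W2.I2
cycle 11: W3.I2
cycle 12: W0.I3
cycle 13: W1.I3
cycle 14: W2.I3
cycle 15: W0.I4
cycle 16: W1.I4
cycle 17: W1.I5
cycle 18: W1.I6
cycle 19: W1.I7
cycle 20: idle
cycle 21: idle
cycle 22: W2.I4
cycle 23: W2.I5

Answer: 24 cycles, utilization 11/12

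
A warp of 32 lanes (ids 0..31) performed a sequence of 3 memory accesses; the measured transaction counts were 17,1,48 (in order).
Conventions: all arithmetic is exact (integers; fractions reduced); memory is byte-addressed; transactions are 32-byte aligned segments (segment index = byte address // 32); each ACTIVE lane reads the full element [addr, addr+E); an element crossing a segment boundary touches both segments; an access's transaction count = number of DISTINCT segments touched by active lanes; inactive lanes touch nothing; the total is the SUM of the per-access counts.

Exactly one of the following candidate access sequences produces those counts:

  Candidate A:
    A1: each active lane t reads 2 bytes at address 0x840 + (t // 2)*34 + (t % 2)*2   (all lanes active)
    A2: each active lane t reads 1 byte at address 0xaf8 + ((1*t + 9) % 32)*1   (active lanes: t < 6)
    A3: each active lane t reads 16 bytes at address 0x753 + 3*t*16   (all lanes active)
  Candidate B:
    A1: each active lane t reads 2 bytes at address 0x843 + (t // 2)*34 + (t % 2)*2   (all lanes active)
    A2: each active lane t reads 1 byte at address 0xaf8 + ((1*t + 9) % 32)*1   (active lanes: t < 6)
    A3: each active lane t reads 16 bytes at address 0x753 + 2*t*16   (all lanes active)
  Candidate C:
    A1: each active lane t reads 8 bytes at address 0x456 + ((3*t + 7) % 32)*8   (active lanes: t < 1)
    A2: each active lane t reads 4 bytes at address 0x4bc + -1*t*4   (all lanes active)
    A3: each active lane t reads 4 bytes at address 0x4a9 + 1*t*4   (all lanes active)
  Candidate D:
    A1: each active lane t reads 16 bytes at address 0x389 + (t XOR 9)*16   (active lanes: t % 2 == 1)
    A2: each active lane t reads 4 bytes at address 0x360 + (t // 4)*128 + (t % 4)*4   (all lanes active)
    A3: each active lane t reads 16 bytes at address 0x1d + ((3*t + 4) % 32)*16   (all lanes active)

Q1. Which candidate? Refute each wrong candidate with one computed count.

B: A3 gives 33 transactions, not 48
C: A1 gives 1 transaction, not 17
D: A1 gives 16 transactions, not 17
A: all counts match (17,1,48)

Answer: A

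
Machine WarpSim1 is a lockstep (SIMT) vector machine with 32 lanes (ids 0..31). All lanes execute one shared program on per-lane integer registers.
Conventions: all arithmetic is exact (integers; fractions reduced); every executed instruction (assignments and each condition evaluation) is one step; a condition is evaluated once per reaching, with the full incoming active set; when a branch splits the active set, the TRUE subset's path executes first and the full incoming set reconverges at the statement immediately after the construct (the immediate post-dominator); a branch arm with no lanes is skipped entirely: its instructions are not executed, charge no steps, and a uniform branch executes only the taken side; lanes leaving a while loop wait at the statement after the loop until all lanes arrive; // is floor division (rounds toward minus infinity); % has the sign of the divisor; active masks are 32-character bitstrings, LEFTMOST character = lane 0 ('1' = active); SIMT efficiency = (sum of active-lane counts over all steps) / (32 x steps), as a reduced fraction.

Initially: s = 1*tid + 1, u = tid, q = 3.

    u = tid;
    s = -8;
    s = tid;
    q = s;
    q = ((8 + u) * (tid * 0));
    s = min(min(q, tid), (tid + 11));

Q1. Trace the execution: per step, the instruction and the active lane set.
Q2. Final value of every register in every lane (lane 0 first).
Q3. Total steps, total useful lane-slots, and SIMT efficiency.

step 0: u <- tid                     11111111111111111111111111111111
step 1: s <- -8                      11111111111111111111111111111111
step 2: s <- tid                     11111111111111111111111111111111
step 3: q <- s                       11111111111111111111111111111111
step 4: q <- ((8 + u) * (tid * 0))   11111111111111111111111111111111
step 5: s <- min(min(q, tid), (tid + 11)) 11111111111111111111111111111111

Answer: 6 steps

s: 0,0,0,0,0,0,0,0,0,0,0,0,0,0,0,0,0,0,0,0,0,0,0,0,0,0,0,0,0,0,0,0
u: 0,1,2,3,4,5,6,7,8,9,10,11,12,13,14,15,16,17,18,19,20,21,22,23,24,25,26,27,28,29,30,31
q: 0,0,0,0,0,0,0,0,0,0,0,0,0,0,0,0,0,0,0,0,0,0,0,0,0,0,0,0,0,0,0,0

steps = 6; useful = 192; efficiency = 192/192 = 1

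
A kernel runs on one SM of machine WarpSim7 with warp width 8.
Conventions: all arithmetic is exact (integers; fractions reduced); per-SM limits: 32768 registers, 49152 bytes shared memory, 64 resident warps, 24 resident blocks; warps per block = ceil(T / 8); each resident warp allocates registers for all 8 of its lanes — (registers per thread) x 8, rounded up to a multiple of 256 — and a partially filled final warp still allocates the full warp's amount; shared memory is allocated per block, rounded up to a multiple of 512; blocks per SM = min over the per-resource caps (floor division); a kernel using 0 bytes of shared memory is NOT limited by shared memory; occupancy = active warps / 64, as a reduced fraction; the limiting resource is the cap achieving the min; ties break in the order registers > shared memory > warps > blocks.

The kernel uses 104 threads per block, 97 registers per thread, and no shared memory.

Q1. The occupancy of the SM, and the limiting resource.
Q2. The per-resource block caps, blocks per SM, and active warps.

Answer: occupancy 13/32, limited by registers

registers: 2 blocks
shared memory: no limit (kernel uses none)
warps: 4 blocks
blocks: 24 blocks

Answer: 2 blocks, 26 active warps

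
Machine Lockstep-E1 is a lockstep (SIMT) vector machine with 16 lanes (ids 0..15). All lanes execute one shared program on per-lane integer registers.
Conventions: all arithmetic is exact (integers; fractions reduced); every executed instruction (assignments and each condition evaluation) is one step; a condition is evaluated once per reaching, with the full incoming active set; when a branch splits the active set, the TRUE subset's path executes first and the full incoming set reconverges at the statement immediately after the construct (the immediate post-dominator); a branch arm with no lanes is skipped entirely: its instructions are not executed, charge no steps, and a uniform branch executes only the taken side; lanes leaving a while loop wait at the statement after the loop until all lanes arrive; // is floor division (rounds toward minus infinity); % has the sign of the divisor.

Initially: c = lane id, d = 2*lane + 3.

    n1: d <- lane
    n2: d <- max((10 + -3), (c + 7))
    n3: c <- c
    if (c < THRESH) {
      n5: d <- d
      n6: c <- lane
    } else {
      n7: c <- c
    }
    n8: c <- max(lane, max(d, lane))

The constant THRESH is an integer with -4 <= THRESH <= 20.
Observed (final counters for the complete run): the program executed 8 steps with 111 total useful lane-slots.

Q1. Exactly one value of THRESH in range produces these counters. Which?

Answer: THRESH = 15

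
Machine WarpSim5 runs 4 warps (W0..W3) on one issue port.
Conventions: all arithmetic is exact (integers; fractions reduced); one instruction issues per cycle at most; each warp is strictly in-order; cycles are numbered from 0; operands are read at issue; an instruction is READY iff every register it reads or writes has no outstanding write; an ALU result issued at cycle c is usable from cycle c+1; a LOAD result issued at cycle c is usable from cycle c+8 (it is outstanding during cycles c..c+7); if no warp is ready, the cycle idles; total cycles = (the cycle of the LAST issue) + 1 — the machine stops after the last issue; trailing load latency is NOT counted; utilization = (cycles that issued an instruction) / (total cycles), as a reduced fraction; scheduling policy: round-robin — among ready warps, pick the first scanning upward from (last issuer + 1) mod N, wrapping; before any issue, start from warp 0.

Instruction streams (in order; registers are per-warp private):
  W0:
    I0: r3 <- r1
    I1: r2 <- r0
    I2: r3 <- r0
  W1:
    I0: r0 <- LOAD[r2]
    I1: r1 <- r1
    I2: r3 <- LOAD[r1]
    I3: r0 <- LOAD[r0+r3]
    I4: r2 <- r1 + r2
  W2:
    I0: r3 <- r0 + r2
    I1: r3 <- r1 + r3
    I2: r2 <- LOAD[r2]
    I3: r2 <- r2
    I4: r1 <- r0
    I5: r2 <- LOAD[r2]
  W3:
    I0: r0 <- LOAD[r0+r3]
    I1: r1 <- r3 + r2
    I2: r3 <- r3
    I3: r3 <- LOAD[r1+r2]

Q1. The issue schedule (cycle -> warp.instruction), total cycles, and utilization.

cycle 0: W0.I0
cycle 1: W1.I0
cycle 2: W2.I0
cycle 3: W3.I0
cycle 4: W0.I1
cycle 5: W1.I1
cycle 6: W2.I1
cycle 7: W3.I1
cycle 8: W0.I2
cycle 9: W1.I2
cycle 10: W2.I2
cycle 11: W3.I2
cycle 12: W3.I3
cycle 13: idle
cycle 14: idle
cycle 15: idle
cycle 16: idle
cycle 17: W1.I3
cycle 18: W2.I3
cycle 19: W1.I4
cycle 20: W2.I4
cycle 21: W2.I5

Answer: 22 cycles, utilization 9/11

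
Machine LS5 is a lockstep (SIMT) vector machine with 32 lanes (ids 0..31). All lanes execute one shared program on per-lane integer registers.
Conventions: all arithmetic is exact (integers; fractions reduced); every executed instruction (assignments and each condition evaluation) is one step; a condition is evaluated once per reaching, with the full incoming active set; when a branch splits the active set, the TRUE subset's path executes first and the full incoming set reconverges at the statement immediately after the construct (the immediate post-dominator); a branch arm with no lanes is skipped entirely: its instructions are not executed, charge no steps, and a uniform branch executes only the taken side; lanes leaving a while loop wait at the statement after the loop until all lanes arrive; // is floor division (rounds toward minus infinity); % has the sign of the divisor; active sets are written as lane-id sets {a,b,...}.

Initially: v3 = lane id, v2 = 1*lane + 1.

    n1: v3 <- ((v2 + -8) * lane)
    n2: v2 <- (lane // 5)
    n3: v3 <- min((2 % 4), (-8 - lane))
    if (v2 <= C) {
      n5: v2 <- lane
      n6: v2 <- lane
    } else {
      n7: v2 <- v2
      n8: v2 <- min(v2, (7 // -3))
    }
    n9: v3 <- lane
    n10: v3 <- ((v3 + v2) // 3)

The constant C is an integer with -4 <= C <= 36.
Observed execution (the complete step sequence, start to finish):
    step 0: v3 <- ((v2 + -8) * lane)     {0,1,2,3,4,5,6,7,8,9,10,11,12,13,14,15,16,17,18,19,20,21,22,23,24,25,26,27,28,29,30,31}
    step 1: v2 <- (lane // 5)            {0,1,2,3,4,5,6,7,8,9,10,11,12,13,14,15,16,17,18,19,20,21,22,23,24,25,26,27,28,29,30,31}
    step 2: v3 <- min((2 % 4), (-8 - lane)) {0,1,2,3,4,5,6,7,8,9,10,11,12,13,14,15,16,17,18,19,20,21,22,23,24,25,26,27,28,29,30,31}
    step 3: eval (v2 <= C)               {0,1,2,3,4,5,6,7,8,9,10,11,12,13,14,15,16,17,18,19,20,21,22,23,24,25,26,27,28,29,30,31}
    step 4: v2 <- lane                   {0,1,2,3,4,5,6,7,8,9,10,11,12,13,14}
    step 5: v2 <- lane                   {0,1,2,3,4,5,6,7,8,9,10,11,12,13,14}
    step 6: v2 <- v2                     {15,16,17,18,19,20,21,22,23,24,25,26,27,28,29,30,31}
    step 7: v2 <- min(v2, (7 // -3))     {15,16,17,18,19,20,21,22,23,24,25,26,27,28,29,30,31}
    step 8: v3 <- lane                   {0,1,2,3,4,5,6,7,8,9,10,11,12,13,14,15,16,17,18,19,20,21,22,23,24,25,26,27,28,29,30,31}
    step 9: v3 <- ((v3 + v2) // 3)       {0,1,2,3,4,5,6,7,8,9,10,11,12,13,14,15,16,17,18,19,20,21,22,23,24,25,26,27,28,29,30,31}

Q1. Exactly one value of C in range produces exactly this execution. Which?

Answer: C = 2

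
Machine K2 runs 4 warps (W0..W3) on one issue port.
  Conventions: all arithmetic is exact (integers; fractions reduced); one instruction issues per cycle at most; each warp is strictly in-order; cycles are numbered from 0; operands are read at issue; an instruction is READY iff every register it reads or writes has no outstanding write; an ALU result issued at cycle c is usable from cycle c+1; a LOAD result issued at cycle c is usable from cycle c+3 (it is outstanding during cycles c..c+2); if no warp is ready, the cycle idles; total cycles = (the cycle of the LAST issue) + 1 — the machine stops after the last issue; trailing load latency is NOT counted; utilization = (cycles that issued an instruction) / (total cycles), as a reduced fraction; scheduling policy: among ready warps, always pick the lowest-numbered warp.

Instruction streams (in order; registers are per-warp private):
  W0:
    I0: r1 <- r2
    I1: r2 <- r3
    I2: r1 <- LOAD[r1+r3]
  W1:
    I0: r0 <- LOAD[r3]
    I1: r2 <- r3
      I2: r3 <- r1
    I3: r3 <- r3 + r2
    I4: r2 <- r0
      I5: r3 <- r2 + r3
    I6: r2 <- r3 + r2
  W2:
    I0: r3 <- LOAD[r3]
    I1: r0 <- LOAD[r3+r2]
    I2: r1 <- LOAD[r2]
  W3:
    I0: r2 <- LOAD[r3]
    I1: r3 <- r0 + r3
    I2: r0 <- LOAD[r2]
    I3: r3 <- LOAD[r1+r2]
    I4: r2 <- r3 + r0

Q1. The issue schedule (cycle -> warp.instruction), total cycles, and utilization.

cycle 0: W0.I0
cycle 1: W0.I1
cycle 2: W0.I2
cycle 3: W1.I0
cycle 4: W1.I1
cycle 5: W1.I2
cycle 6: W1.I3
cycle 7: W1.I4
cycle 8: W1.I5
cycle 9: W1.I6
cycle 10: W2.I0
cycle 11: W3.I0
cycle 12: W3.I1
cycle 13: W2.I1
cycle 14: W2.I2
cycle 15: W3.I2
cycle 16: W3.I3
cycle 17: idle
cycle 18: idle
cycle 19: W3.I4

Answer: 20 cycles, utilization 9/10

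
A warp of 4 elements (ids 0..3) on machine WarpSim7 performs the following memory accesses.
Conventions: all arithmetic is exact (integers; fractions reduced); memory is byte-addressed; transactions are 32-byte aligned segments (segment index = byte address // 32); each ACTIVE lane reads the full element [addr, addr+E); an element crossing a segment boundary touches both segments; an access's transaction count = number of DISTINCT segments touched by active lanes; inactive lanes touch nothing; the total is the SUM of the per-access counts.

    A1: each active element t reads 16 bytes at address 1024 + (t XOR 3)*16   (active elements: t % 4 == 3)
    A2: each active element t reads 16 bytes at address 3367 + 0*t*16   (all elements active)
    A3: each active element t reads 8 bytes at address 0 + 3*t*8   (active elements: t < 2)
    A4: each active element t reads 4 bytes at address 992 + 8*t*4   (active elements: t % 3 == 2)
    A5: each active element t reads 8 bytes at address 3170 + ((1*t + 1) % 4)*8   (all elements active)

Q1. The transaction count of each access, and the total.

A1: 1 transaction
A2: 1 transaction
A3: 1 transaction
A4: 1 transaction
A5: 2 transactions

Answer: 1,1,1,1,2; total 6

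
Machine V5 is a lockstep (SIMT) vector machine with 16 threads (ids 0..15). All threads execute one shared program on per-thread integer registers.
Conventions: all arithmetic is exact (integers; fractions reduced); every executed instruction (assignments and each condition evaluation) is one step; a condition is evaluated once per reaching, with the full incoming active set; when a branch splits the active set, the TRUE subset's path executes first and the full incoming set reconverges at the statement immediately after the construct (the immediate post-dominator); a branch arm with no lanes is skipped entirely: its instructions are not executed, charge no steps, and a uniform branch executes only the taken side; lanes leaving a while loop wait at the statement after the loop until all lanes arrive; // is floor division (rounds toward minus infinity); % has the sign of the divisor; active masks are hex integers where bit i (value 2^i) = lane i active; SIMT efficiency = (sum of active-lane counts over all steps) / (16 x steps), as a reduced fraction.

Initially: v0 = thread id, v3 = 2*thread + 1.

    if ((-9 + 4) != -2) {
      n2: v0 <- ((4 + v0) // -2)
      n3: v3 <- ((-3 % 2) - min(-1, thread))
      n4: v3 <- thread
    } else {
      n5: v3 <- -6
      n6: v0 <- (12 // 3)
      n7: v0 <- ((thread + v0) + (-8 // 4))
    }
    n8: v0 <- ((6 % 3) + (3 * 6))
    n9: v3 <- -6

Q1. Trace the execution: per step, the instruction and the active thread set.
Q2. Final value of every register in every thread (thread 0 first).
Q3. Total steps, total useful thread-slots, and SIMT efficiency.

step 0: eval ((-9 + 4) != -2)        0xffff
step 1: v0 <- ((4 + v0) // -2)       0xffff
step 2: v3 <- ((-3 % 2) - min(-1, thread)) 0xffff
step 3: v3 <- thread                 0xffff
step 4: v0 <- ((6 % 3) + (3 * 6))    0xffff
step 5: v3 <- -6                     0xffff

Answer: 6 steps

v0: 18,18,18,18,18,18,18,18,18,18,18,18,18,18,18,18
v3: -6,-6,-6,-6,-6,-6,-6,-6,-6,-6,-6,-6,-6,-6,-6,-6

steps = 6; useful = 96; efficiency = 96/96 = 1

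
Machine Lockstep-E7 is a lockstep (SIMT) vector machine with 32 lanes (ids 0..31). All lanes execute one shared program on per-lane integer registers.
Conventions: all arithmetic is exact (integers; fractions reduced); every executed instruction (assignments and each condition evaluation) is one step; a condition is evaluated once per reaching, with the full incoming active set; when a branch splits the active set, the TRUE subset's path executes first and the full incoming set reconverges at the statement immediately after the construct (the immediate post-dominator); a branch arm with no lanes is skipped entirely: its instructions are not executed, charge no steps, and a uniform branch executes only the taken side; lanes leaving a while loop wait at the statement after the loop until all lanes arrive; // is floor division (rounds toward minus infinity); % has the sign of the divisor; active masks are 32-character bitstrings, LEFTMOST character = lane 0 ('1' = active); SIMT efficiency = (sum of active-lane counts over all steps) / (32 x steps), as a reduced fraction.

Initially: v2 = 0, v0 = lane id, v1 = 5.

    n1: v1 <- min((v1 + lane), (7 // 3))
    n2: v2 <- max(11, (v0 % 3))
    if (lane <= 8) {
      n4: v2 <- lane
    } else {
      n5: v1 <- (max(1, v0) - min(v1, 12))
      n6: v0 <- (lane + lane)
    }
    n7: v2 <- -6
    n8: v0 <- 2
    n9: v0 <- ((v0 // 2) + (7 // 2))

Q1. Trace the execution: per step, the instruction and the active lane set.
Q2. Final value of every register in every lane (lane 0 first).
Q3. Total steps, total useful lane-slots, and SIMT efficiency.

step 0: v1 <- min((v1 + lane), (7 // 3)) 11111111111111111111111111111111
step 1: v2 <- max(11, (v0 % 3))      11111111111111111111111111111111
step 2: eval (lane <= 8)             11111111111111111111111111111111
step 3: v2 <- lane                   11111111100000000000000000000000
step 4: v1 <- (max(1, v0) - min(v1, 12)) 00000000011111111111111111111111
step 5: v0 <- (lane + lane)          00000000011111111111111111111111
step 6: v2 <- -6                     11111111111111111111111111111111
step 7: v0 <- 2                      11111111111111111111111111111111
step 8: v0 <- ((v0 // 2) + (7 // 2)) 11111111111111111111111111111111

Answer: 9 steps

v2: -6,-6,-6,-6,-6,-6,-6,-6,-6,-6,-6,-6,-6,-6,-6,-6,-6,-6,-6,-6,-6,-6,-6,-6,-6,-6,-6,-6,-6,-6,-6,-6
v0: 4,4,4,4,4,4,4,4,4,4,4,4,4,4,4,4,4,4,4,4,4,4,4,4,4,4,4,4,4,4,4,4
v1: 2,2,2,2,2,2,2,2,2,7,8,9,10,11,12,13,14,15,16,17,18,19,20,21,22,23,24,25,26,27,28,29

steps = 9; useful = 247; efficiency = 247/288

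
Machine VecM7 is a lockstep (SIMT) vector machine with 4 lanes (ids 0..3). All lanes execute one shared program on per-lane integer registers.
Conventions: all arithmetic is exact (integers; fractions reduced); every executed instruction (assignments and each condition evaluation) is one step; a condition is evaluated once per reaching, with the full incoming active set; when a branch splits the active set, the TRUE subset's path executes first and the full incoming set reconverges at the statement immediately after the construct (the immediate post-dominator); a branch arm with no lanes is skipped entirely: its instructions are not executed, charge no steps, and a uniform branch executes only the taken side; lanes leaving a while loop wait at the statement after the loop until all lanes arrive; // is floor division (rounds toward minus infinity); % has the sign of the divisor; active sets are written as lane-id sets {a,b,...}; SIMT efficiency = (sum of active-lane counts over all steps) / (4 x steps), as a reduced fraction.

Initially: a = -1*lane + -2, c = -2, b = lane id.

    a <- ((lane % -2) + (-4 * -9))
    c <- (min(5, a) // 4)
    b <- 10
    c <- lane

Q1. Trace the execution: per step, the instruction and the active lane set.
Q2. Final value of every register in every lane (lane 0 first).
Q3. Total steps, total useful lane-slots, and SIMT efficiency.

step 0: a <- ((lane % -2) + (-4 * -9)) {0,1,2,3}
step 1: c <- (min(5, a) // 4)        {0,1,2,3}
step 2: b <- 10                      {0,1,2,3}
step 3: c <- lane                    {0,1,2,3}

Answer: 4 steps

a: 36,35,36,35
c: 0,1,2,3
b: 10,10,10,10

steps = 4; useful = 16; efficiency = 16/16 = 1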